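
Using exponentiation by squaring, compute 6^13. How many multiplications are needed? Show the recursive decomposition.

Computing 6^13 by squaring (build up from 6^1; each line after the first costs one multiplication):

6^1 = 6
6^2 = (6^1)^2 = 6^2 = 36
6^3 = 6 * 6^2 = 6 * 36 = 216
6^6 = (6^3)^2 = 216^2 = 46656
6^12 = (6^6)^2 = 46656^2 = 2176782336
6^13 = 6 * 6^12 = 6 * 2176782336 = 13060694016

Result: 13060694016
Multiplications needed: 5 (5 lines after 6^1)

6^13 = 13060694016. Using exponentiation by squaring, this requires 5 multiplications. The key idea: if the exponent is even, square the half-power; if odd, multiply by the base once.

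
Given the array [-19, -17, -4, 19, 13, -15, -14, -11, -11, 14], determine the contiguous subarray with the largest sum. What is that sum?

Using Kadane's algorithm on [-19, -17, -4, 19, 13, -15, -14, -11, -11, 14]:

Scanning through the array:
Position 1 (value -17): max_ending_here = -17, max_so_far = -17
Position 2 (value -4): max_ending_here = -4, max_so_far = -4
Position 3 (value 19): max_ending_here = 19, max_so_far = 19
Position 4 (value 13): max_ending_here = 32, max_so_far = 32
Position 5 (value -15): max_ending_here = 17, max_so_far = 32
Position 6 (value -14): max_ending_here = 3, max_so_far = 32
Position 7 (value -11): max_ending_here = -8, max_so_far = 32
Position 8 (value -11): max_ending_here = -11, max_so_far = 32
Position 9 (value 14): max_ending_here = 14, max_so_far = 32

Maximum subarray: [19, 13]
Maximum sum: 32

The maximum subarray is [19, 13] with sum 32. This subarray runs from index 3 to index 4.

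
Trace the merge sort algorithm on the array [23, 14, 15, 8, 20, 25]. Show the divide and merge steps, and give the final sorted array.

Merge sort trace:

Split: [23, 14, 15, 8, 20, 25] -> [23, 14, 15] and [8, 20, 25]
  Split: [23, 14, 15] -> [23] and [14, 15]
    Split: [14, 15] -> [14] and [15]
    Merge: [14] + [15] -> [14, 15]
  Merge: [23] + [14, 15] -> [14, 15, 23]
  Split: [8, 20, 25] -> [8] and [20, 25]
    Split: [20, 25] -> [20] and [25]
    Merge: [20] + [25] -> [20, 25]
  Merge: [8] + [20, 25] -> [8, 20, 25]
Merge: [14, 15, 23] + [8, 20, 25] -> [8, 14, 15, 20, 23, 25]

Final sorted array: [8, 14, 15, 20, 23, 25]

The merge sort proceeds by recursively splitting the array and merging sorted halves.
After all merges, the sorted array is [8, 14, 15, 20, 23, 25].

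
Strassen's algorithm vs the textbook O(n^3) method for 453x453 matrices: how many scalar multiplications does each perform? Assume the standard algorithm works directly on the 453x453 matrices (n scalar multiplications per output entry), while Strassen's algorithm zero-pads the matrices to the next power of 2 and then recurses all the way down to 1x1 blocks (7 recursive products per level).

Matrix multiplication for 453x453 matrices:

Strassen's algorithm requires power-of-2 dimensions. Pad 453x453 to 512x512 (next power of 2).

Standard algorithm: 453^3 = 92959677 multiplications
Strassen's algorithm: 7^(log2(512)) = 7^9 = 40353607 multiplications
Savings: 92959677 - 40353607 = 52606070 multiplications

Standard: 92959677 multiplications (453^3). Strassen: 40353607 multiplications (7^9, after padding to 512x512). Strassen reduces 8 recursive multiplications to 7 at each level.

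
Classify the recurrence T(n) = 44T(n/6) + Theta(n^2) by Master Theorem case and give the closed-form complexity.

Master Theorem for T(n) = 44T(n/6) + O(n^2):

a = 44, b = 6, c = 2
log_b(a) = log_6(44) = 2.1120

Case 1: c = 2 < log_6(44) = 2.1120
T(n) = O(n^(log_6 44))

For T(n) = 44T(n/6) + O(n^2): log_6(44) = 2.1120. This is Case 1 of the Master Theorem (c < log_b(a), work dominated by leaves), giving O(n^(log_6 44)).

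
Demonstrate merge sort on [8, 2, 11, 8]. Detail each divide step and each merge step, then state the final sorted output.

Merge sort trace:

Split: [8, 2, 11, 8] -> [8, 2] and [11, 8]
  Split: [8, 2] -> [8] and [2]
  Merge: [8] + [2] -> [2, 8]
  Split: [11, 8] -> [11] and [8]
  Merge: [11] + [8] -> [8, 11]
Merge: [2, 8] + [8, 11] -> [2, 8, 8, 11]

Final sorted array: [2, 8, 8, 11]

The merge sort proceeds by recursively splitting the array and merging sorted halves.
After all merges, the sorted array is [2, 8, 8, 11].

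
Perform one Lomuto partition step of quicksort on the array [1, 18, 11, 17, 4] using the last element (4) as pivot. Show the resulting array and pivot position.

Lomuto partition with pivot = 4:

Initial array: [1, 18, 11, 17, 4]

arr[0]=1 <= 4: swap with position 0, array becomes [1, 18, 11, 17, 4]
arr[1]=18 > 4: no swap
arr[2]=11 > 4: no swap
arr[3]=17 > 4: no swap

Place pivot at position 1: [1, 4, 11, 17, 18]
Pivot position: 1

After partitioning with pivot 4, the array becomes [1, 4, 11, 17, 18]. The pivot is placed at index 1. All elements to the left of the pivot are <= 4, and all elements to the right are > 4.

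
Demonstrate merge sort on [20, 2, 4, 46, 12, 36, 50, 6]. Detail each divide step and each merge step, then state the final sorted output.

Merge sort trace:

Split: [20, 2, 4, 46, 12, 36, 50, 6] -> [20, 2, 4, 46] and [12, 36, 50, 6]
  Split: [20, 2, 4, 46] -> [20, 2] and [4, 46]
    Split: [20, 2] -> [20] and [2]
    Merge: [20] + [2] -> [2, 20]
    Split: [4, 46] -> [4] and [46]
    Merge: [4] + [46] -> [4, 46]
  Merge: [2, 20] + [4, 46] -> [2, 4, 20, 46]
  Split: [12, 36, 50, 6] -> [12, 36] and [50, 6]
    Split: [12, 36] -> [12] and [36]
    Merge: [12] + [36] -> [12, 36]
    Split: [50, 6] -> [50] and [6]
    Merge: [50] + [6] -> [6, 50]
  Merge: [12, 36] + [6, 50] -> [6, 12, 36, 50]
Merge: [2, 4, 20, 46] + [6, 12, 36, 50] -> [2, 4, 6, 12, 20, 36, 46, 50]

Final sorted array: [2, 4, 6, 12, 20, 36, 46, 50]

The merge sort proceeds by recursively splitting the array and merging sorted halves.
After all merges, the sorted array is [2, 4, 6, 12, 20, 36, 46, 50].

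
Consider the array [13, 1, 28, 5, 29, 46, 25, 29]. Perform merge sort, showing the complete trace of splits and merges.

Merge sort trace:

Split: [13, 1, 28, 5, 29, 46, 25, 29] -> [13, 1, 28, 5] and [29, 46, 25, 29]
  Split: [13, 1, 28, 5] -> [13, 1] and [28, 5]
    Split: [13, 1] -> [13] and [1]
    Merge: [13] + [1] -> [1, 13]
    Split: [28, 5] -> [28] and [5]
    Merge: [28] + [5] -> [5, 28]
  Merge: [1, 13] + [5, 28] -> [1, 5, 13, 28]
  Split: [29, 46, 25, 29] -> [29, 46] and [25, 29]
    Split: [29, 46] -> [29] and [46]
    Merge: [29] + [46] -> [29, 46]
    Split: [25, 29] -> [25] and [29]
    Merge: [25] + [29] -> [25, 29]
  Merge: [29, 46] + [25, 29] -> [25, 29, 29, 46]
Merge: [1, 5, 13, 28] + [25, 29, 29, 46] -> [1, 5, 13, 25, 28, 29, 29, 46]

Final sorted array: [1, 5, 13, 25, 28, 29, 29, 46]

The merge sort proceeds by recursively splitting the array and merging sorted halves.
After all merges, the sorted array is [1, 5, 13, 25, 28, 29, 29, 46].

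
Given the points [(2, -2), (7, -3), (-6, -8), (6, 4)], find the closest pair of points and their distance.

Computing all pairwise distances among 4 points:

d((2, -2), (7, -3)) = 5.099 <-- minimum
d((2, -2), (-6, -8)) = 10.0
d((2, -2), (6, 4)) = 7.2111
d((7, -3), (-6, -8)) = 13.9284
d((7, -3), (6, 4)) = 7.0711
d((-6, -8), (6, 4)) = 16.9706

Closest pair: (2, -2) and (7, -3) with distance 5.099

The closest pair is (2, -2) and (7, -3) with Euclidean distance 5.099. For 4 points, brute-force pairwise comparison is shown above. For large n, the divide-and-conquer algorithm (sort by x, recurse on halves, check the dividing strip) achieves O(n log n).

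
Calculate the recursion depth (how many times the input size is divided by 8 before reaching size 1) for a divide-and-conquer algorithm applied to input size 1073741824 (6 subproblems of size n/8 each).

For divide and conquer with division factor 8:

Problem sizes at each level:
Level 0: 1073741824
Level 1: 134217728
Level 2: 16777216
Level 3: 2097152
Level 4: 262144
Level 5: 32768
Level 6: 4096
Level 7: 512
Level 8: 64
Level 9: 8
Level 10: 1

The root is level 0 and the size-1 base case is level 10 (the tree spans levels 0 through 10, i.e. 11 levels counting the root), so the depth is the number of divisions: log_8(1073741824) = 10

The recursion tree depth is log_8(1073741824) = 10. At each level, the problem size is divided by 8, so it takes 10 divisions to reduce to a base case of size 1. The algorithm makes 6 recursive calls at each level.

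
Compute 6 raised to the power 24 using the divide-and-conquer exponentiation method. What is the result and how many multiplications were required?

Computing 6^24 by squaring (build up from 6^1; each line after the first costs one multiplication):

6^1 = 6
6^2 = (6^1)^2 = 6^2 = 36
6^3 = 6 * 6^2 = 6 * 36 = 216
6^6 = (6^3)^2 = 216^2 = 46656
6^12 = (6^6)^2 = 46656^2 = 2176782336
6^24 = (6^12)^2 = 2176782336^2 = 4738381338321616896

Result: 4738381338321616896
Multiplications needed: 5 (5 lines after 6^1)

6^24 = 4738381338321616896. Using exponentiation by squaring, this requires 5 multiplications. The key idea: if the exponent is even, square the half-power; if odd, multiply by the base once.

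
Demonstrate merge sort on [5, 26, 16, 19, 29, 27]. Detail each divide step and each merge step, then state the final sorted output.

Merge sort trace:

Split: [5, 26, 16, 19, 29, 27] -> [5, 26, 16] and [19, 29, 27]
  Split: [5, 26, 16] -> [5] and [26, 16]
    Split: [26, 16] -> [26] and [16]
    Merge: [26] + [16] -> [16, 26]
  Merge: [5] + [16, 26] -> [5, 16, 26]
  Split: [19, 29, 27] -> [19] and [29, 27]
    Split: [29, 27] -> [29] and [27]
    Merge: [29] + [27] -> [27, 29]
  Merge: [19] + [27, 29] -> [19, 27, 29]
Merge: [5, 16, 26] + [19, 27, 29] -> [5, 16, 19, 26, 27, 29]

Final sorted array: [5, 16, 19, 26, 27, 29]

The merge sort proceeds by recursively splitting the array and merging sorted halves.
After all merges, the sorted array is [5, 16, 19, 26, 27, 29].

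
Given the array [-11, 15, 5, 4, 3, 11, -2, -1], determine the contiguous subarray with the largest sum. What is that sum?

Using Kadane's algorithm on [-11, 15, 5, 4, 3, 11, -2, -1]:

Scanning through the array:
Position 1 (value 15): max_ending_here = 15, max_so_far = 15
Position 2 (value 5): max_ending_here = 20, max_so_far = 20
Position 3 (value 4): max_ending_here = 24, max_so_far = 24
Position 4 (value 3): max_ending_here = 27, max_so_far = 27
Position 5 (value 11): max_ending_here = 38, max_so_far = 38
Position 6 (value -2): max_ending_here = 36, max_so_far = 38
Position 7 (value -1): max_ending_here = 35, max_so_far = 38

Maximum subarray: [15, 5, 4, 3, 11]
Maximum sum: 38

The maximum subarray is [15, 5, 4, 3, 11] with sum 38. This subarray runs from index 1 to index 5.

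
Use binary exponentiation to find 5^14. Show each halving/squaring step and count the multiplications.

Computing 5^14 by squaring (build up from 5^1; each line after the first costs one multiplication):

5^1 = 5
5^2 = (5^1)^2 = 5^2 = 25
5^3 = 5 * 5^2 = 5 * 25 = 125
5^6 = (5^3)^2 = 125^2 = 15625
5^7 = 5 * 5^6 = 5 * 15625 = 78125
5^14 = (5^7)^2 = 78125^2 = 6103515625

Result: 6103515625
Multiplications needed: 5 (5 lines after 5^1)

5^14 = 6103515625. Using exponentiation by squaring, this requires 5 multiplications. The key idea: if the exponent is even, square the half-power; if odd, multiply by the base once.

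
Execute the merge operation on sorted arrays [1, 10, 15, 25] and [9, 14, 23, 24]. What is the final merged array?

Merging process:

Compare 1 vs 9: take 1 from left. Merged: [1]
Compare 10 vs 9: take 9 from right. Merged: [1, 9]
Compare 10 vs 14: take 10 from left. Merged: [1, 9, 10]
Compare 15 vs 14: take 14 from right. Merged: [1, 9, 10, 14]
Compare 15 vs 23: take 15 from left. Merged: [1, 9, 10, 14, 15]
Compare 25 vs 23: take 23 from right. Merged: [1, 9, 10, 14, 15, 23]
Compare 25 vs 24: take 24 from right. Merged: [1, 9, 10, 14, 15, 23, 24]
Append remaining from left: [25]. Merged: [1, 9, 10, 14, 15, 23, 24, 25]

Final merged array: [1, 9, 10, 14, 15, 23, 24, 25]
Total comparisons: 7

The merged array is [1, 9, 10, 14, 15, 23, 24, 25], requiring 7 comparisons. The merge step runs in O(n) time where n is the total number of elements.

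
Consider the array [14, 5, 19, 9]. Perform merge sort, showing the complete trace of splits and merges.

Merge sort trace:

Split: [14, 5, 19, 9] -> [14, 5] and [19, 9]
  Split: [14, 5] -> [14] and [5]
  Merge: [14] + [5] -> [5, 14]
  Split: [19, 9] -> [19] and [9]
  Merge: [19] + [9] -> [9, 19]
Merge: [5, 14] + [9, 19] -> [5, 9, 14, 19]

Final sorted array: [5, 9, 14, 19]

The merge sort proceeds by recursively splitting the array and merging sorted halves.
After all merges, the sorted array is [5, 9, 14, 19].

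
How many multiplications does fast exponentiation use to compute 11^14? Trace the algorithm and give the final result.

Computing 11^14 by squaring (build up from 11^1; each line after the first costs one multiplication):

11^1 = 11
11^2 = (11^1)^2 = 11^2 = 121
11^3 = 11 * 11^2 = 11 * 121 = 1331
11^6 = (11^3)^2 = 1331^2 = 1771561
11^7 = 11 * 11^6 = 11 * 1771561 = 19487171
11^14 = (11^7)^2 = 19487171^2 = 379749833583241

Result: 379749833583241
Multiplications needed: 5 (5 lines after 11^1)

11^14 = 379749833583241. Using exponentiation by squaring, this requires 5 multiplications. The key idea: if the exponent is even, square the half-power; if odd, multiply by the base once.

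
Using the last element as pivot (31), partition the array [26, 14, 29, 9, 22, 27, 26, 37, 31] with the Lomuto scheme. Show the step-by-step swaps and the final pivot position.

Lomuto partition with pivot = 31:

Initial array: [26, 14, 29, 9, 22, 27, 26, 37, 31]

arr[0]=26 <= 31: swap with position 0, array becomes [26, 14, 29, 9, 22, 27, 26, 37, 31]
arr[1]=14 <= 31: swap with position 1, array becomes [26, 14, 29, 9, 22, 27, 26, 37, 31]
arr[2]=29 <= 31: swap with position 2, array becomes [26, 14, 29, 9, 22, 27, 26, 37, 31]
arr[3]=9 <= 31: swap with position 3, array becomes [26, 14, 29, 9, 22, 27, 26, 37, 31]
arr[4]=22 <= 31: swap with position 4, array becomes [26, 14, 29, 9, 22, 27, 26, 37, 31]
arr[5]=27 <= 31: swap with position 5, array becomes [26, 14, 29, 9, 22, 27, 26, 37, 31]
arr[6]=26 <= 31: swap with position 6, array becomes [26, 14, 29, 9, 22, 27, 26, 37, 31]
arr[7]=37 > 31: no swap

Place pivot at position 7: [26, 14, 29, 9, 22, 27, 26, 31, 37]
Pivot position: 7

After partitioning with pivot 31, the array becomes [26, 14, 29, 9, 22, 27, 26, 31, 37]. The pivot is placed at index 7. All elements to the left of the pivot are <= 31, and all elements to the right are > 31.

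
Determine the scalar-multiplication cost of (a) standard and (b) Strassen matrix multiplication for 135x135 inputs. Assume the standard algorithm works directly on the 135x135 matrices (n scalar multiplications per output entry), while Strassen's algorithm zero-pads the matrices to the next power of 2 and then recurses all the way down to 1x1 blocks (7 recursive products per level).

Matrix multiplication for 135x135 matrices:

Strassen's algorithm requires power-of-2 dimensions. Pad 135x135 to 256x256 (next power of 2).

Standard algorithm: 135^3 = 2460375 multiplications
Strassen's algorithm: 7^(log2(256)) = 7^8 = 5764801 multiplications
Difference: 2460375 - 5764801 = -3304426 (Strassen uses MORE here due to padding overhead — for small or just-over-power-of-2 n, padding can outweigh the per-level savings)

Standard: 2460375 multiplications (135^3). Strassen: 5764801 multiplications (7^8, after padding to 256x256). Strassen reduces 8 recursive multiplications to 7 at each level.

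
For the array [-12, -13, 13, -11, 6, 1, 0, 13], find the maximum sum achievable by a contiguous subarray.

Using Kadane's algorithm on [-12, -13, 13, -11, 6, 1, 0, 13]:

Scanning through the array:
Position 1 (value -13): max_ending_here = -13, max_so_far = -12
Position 2 (value 13): max_ending_here = 13, max_so_far = 13
Position 3 (value -11): max_ending_here = 2, max_so_far = 13
Position 4 (value 6): max_ending_here = 8, max_so_far = 13
Position 5 (value 1): max_ending_here = 9, max_so_far = 13
Position 6 (value 0): max_ending_here = 9, max_so_far = 13
Position 7 (value 13): max_ending_here = 22, max_so_far = 22

Maximum subarray: [13, -11, 6, 1, 0, 13]
Maximum sum: 22

The maximum subarray is [13, -11, 6, 1, 0, 13] with sum 22. This subarray runs from index 2 to index 7.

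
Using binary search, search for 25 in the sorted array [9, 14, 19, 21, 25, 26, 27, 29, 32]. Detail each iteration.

Binary search for 25 in [9, 14, 19, 21, 25, 26, 27, 29, 32]:

lo=0, hi=8, mid=4, arr[mid]=25 -> Found target at index 4!

Binary search finds 25 at index 4 after 1 comparisons. The search repeatedly halves the search space by comparing with the middle element.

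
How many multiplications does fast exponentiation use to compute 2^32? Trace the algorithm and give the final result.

Computing 2^32 by squaring (build up from 2^1; each line after the first costs one multiplication):

2^1 = 2
2^2 = (2^1)^2 = 2^2 = 4
2^4 = (2^2)^2 = 4^2 = 16
2^8 = (2^4)^2 = 16^2 = 256
2^16 = (2^8)^2 = 256^2 = 65536
2^32 = (2^16)^2 = 65536^2 = 4294967296

Result: 4294967296
Multiplications needed: 5 (5 lines after 2^1)

2^32 = 4294967296. Using exponentiation by squaring, this requires 5 multiplications. The key idea: if the exponent is even, square the half-power; if odd, multiply by the base once.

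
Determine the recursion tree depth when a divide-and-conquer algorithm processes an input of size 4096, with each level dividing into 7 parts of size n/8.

For divide and conquer with division factor 8:

Problem sizes at each level:
Level 0: 4096
Level 1: 512
Level 2: 64
Level 3: 8
Level 4: 1

The root is level 0 and the size-1 base case is level 4 (the tree spans levels 0 through 4, i.e. 5 levels counting the root), so the depth is the number of divisions: log_8(4096) = 4

The recursion tree depth is log_8(4096) = 4. At each level, the problem size is divided by 8, so it takes 4 divisions to reduce to a base case of size 1. The algorithm makes 7 recursive calls at each level.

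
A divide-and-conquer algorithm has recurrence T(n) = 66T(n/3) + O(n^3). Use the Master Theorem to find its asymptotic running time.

Master Theorem for T(n) = 66T(n/3) + O(n^3):

a = 66, b = 3, c = 3
log_b(a) = log_3(66) = 3.8136

Case 1: c = 3 < log_3(66) = 3.8136
T(n) = O(n^(log_3 66))

For T(n) = 66T(n/3) + O(n^3): log_3(66) = 3.8136. This is Case 1 of the Master Theorem (c < log_b(a), work dominated by leaves), giving O(n^(log_3 66)).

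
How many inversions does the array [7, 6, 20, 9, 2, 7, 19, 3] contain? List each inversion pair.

Finding inversions in [7, 6, 20, 9, 2, 7, 19, 3]:

(0, 1): arr[0]=7 > arr[1]=6
(0, 4): arr[0]=7 > arr[4]=2
(0, 7): arr[0]=7 > arr[7]=3
(1, 4): arr[1]=6 > arr[4]=2
(1, 7): arr[1]=6 > arr[7]=3
(2, 3): arr[2]=20 > arr[3]=9
(2, 4): arr[2]=20 > arr[4]=2
(2, 5): arr[2]=20 > arr[5]=7
(2, 6): arr[2]=20 > arr[6]=19
(2, 7): arr[2]=20 > arr[7]=3
(3, 4): arr[3]=9 > arr[4]=2
(3, 5): arr[3]=9 > arr[5]=7
(3, 7): arr[3]=9 > arr[7]=3
(5, 7): arr[5]=7 > arr[7]=3
(6, 7): arr[6]=19 > arr[7]=3

Total inversions: 15

The array has 15 inversion(s): (0,1), (0,4), (0,7), (1,4), (1,7), (2,3), (2,4), (2,5), (2,6), (2,7), (3,4), (3,5), (3,7), (5,7), (6,7). Each pair (i,j) satisfies i < j and arr[i] > arr[j].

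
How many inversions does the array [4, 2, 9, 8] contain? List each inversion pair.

Finding inversions in [4, 2, 9, 8]:

(0, 1): arr[0]=4 > arr[1]=2
(2, 3): arr[2]=9 > arr[3]=8

Total inversions: 2

The array has 2 inversion(s): (0,1), (2,3). Each pair (i,j) satisfies i < j and arr[i] > arr[j].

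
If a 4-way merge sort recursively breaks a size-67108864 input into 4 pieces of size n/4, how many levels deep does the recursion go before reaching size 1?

For divide and conquer with division factor 4:

Problem sizes at each level:
Level 0: 67108864
Level 1: 16777216
Level 2: 4194304
Level 3: 1048576
Level 4: 262144
Level 5: 65536
Level 6: 16384
Level 7: 4096
Level 8: 1024
Level 9: 256
Level 10: 64
Level 11: 16
Level 12: 4
Level 13: 1

The root is level 0 and the size-1 base case is level 13 (the tree spans levels 0 through 13, i.e. 14 levels counting the root), so the depth is the number of divisions: log_4(67108864) = 13

The recursion tree depth is log_4(67108864) = 13. At each level, the problem size is divided by 4, so it takes 13 divisions to reduce to a base case of size 1. The algorithm makes 4 recursive calls at each level.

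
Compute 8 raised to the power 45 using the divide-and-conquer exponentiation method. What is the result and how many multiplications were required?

Computing 8^45 by squaring (build up from 8^1; each line after the first costs one multiplication):

8^1 = 8
8^2 = (8^1)^2 = 8^2 = 64
8^4 = (8^2)^2 = 64^2 = 4096
8^5 = 8 * 8^4 = 8 * 4096 = 32768
8^10 = (8^5)^2 = 32768^2 = 1073741824
8^11 = 8 * 8^10 = 8 * 1073741824 = 8589934592
8^22 = (8^11)^2 = 8589934592^2 = 73786976294838206464
8^44 = (8^22)^2 = 73786976294838206464^2 = 5444517870735015415413993718908291383296
8^45 = 8 * 8^44 = 8 * 5444517870735015415413993718908291383296 = 43556142965880123323311949751266331066368

Result: 43556142965880123323311949751266331066368
Multiplications needed: 8 (8 lines after 8^1)

8^45 = 43556142965880123323311949751266331066368. Using exponentiation by squaring, this requires 8 multiplications. The key idea: if the exponent is even, square the half-power; if odd, multiply by the base once.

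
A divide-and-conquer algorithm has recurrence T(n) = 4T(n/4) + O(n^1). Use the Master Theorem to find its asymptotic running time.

Master Theorem for T(n) = 4T(n/4) + O(n^1):

a = 4, b = 4, c = 1
log_b(a) = log_4(4) = 1.0000

Case 2: c = 1 = log_4(4) = 1.0000
T(n) = O(n^1 log n) = O(n log n)

For T(n) = 4T(n/4) + O(n^1): log_4(4) = 1.0000. This is Case 2 of the Master Theorem (c = log_b(a), equal work at all levels), giving O(n log n).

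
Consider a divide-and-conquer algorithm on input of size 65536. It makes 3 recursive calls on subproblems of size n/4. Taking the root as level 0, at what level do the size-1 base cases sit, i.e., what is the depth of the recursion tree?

For divide and conquer with division factor 4:

Problem sizes at each level:
Level 0: 65536
Level 1: 16384
Level 2: 4096
Level 3: 1024
Level 4: 256
Level 5: 64
Level 6: 16
Level 7: 4
Level 8: 1

The root is level 0 and the size-1 base case is level 8 (the tree spans levels 0 through 8, i.e. 9 levels counting the root), so the depth is the number of divisions: log_4(65536) = 8

The recursion tree depth is log_4(65536) = 8. At each level, the problem size is divided by 4, so it takes 8 divisions to reduce to a base case of size 1. The algorithm makes 3 recursive calls at each level.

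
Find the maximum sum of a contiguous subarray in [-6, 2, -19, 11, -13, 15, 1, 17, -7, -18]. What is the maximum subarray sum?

Using Kadane's algorithm on [-6, 2, -19, 11, -13, 15, 1, 17, -7, -18]:

Scanning through the array:
Position 1 (value 2): max_ending_here = 2, max_so_far = 2
Position 2 (value -19): max_ending_here = -17, max_so_far = 2
Position 3 (value 11): max_ending_here = 11, max_so_far = 11
Position 4 (value -13): max_ending_here = -2, max_so_far = 11
Position 5 (value 15): max_ending_here = 15, max_so_far = 15
Position 6 (value 1): max_ending_here = 16, max_so_far = 16
Position 7 (value 17): max_ending_here = 33, max_so_far = 33
Position 8 (value -7): max_ending_here = 26, max_so_far = 33
Position 9 (value -18): max_ending_here = 8, max_so_far = 33

Maximum subarray: [15, 1, 17]
Maximum sum: 33

The maximum subarray is [15, 1, 17] with sum 33. This subarray runs from index 5 to index 7.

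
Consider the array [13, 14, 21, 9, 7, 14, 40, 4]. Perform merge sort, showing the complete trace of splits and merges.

Merge sort trace:

Split: [13, 14, 21, 9, 7, 14, 40, 4] -> [13, 14, 21, 9] and [7, 14, 40, 4]
  Split: [13, 14, 21, 9] -> [13, 14] and [21, 9]
    Split: [13, 14] -> [13] and [14]
    Merge: [13] + [14] -> [13, 14]
    Split: [21, 9] -> [21] and [9]
    Merge: [21] + [9] -> [9, 21]
  Merge: [13, 14] + [9, 21] -> [9, 13, 14, 21]
  Split: [7, 14, 40, 4] -> [7, 14] and [40, 4]
    Split: [7, 14] -> [7] and [14]
    Merge: [7] + [14] -> [7, 14]
    Split: [40, 4] -> [40] and [4]
    Merge: [40] + [4] -> [4, 40]
  Merge: [7, 14] + [4, 40] -> [4, 7, 14, 40]
Merge: [9, 13, 14, 21] + [4, 7, 14, 40] -> [4, 7, 9, 13, 14, 14, 21, 40]

Final sorted array: [4, 7, 9, 13, 14, 14, 21, 40]

The merge sort proceeds by recursively splitting the array and merging sorted halves.
After all merges, the sorted array is [4, 7, 9, 13, 14, 14, 21, 40].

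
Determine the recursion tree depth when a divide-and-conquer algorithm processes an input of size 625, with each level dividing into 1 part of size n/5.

For divide and conquer with division factor 5:

Problem sizes at each level:
Level 0: 625
Level 1: 125
Level 2: 25
Level 3: 5
Level 4: 1

The root is level 0 and the size-1 base case is level 4 (the tree spans levels 0 through 4, i.e. 5 levels counting the root), so the depth is the number of divisions: log_5(625) = 4

The recursion tree depth is log_5(625) = 4. At each level, the problem size is divided by 5, so it takes 4 divisions to reduce to a base case of size 1. The algorithm makes 1 recursive call at each level.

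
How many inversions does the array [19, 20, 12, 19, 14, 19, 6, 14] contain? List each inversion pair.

Finding inversions in [19, 20, 12, 19, 14, 19, 6, 14]:

(0, 2): arr[0]=19 > arr[2]=12
(0, 4): arr[0]=19 > arr[4]=14
(0, 6): arr[0]=19 > arr[6]=6
(0, 7): arr[0]=19 > arr[7]=14
(1, 2): arr[1]=20 > arr[2]=12
(1, 3): arr[1]=20 > arr[3]=19
(1, 4): arr[1]=20 > arr[4]=14
(1, 5): arr[1]=20 > arr[5]=19
(1, 6): arr[1]=20 > arr[6]=6
(1, 7): arr[1]=20 > arr[7]=14
(2, 6): arr[2]=12 > arr[6]=6
(3, 4): arr[3]=19 > arr[4]=14
(3, 6): arr[3]=19 > arr[6]=6
(3, 7): arr[3]=19 > arr[7]=14
(4, 6): arr[4]=14 > arr[6]=6
(5, 6): arr[5]=19 > arr[6]=6
(5, 7): arr[5]=19 > arr[7]=14

Total inversions: 17

The array has 17 inversion(s): (0,2), (0,4), (0,6), (0,7), (1,2), (1,3), (1,4), (1,5), (1,6), (1,7), (2,6), (3,4), (3,6), (3,7), (4,6), (5,6), (5,7). Each pair (i,j) satisfies i < j and arr[i] > arr[j].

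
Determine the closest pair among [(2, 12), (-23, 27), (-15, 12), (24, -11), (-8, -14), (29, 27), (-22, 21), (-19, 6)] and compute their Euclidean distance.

Computing all pairwise distances among 8 points:

d((2, 12), (-23, 27)) = 29.1548
d((2, 12), (-15, 12)) = 17.0
d((2, 12), (24, -11)) = 31.8277
d((2, 12), (-8, -14)) = 27.8568
d((2, 12), (29, 27)) = 30.8869
d((2, 12), (-22, 21)) = 25.632
d((2, 12), (-19, 6)) = 21.8403
d((-23, 27), (-15, 12)) = 17.0
d((-23, 27), (24, -11)) = 60.4401
d((-23, 27), (-8, -14)) = 43.6578
d((-23, 27), (29, 27)) = 52.0
d((-23, 27), (-22, 21)) = 6.0828 <-- minimum
d((-23, 27), (-19, 6)) = 21.3776
d((-15, 12), (24, -11)) = 45.2769
d((-15, 12), (-8, -14)) = 26.9258
d((-15, 12), (29, 27)) = 46.4866
d((-15, 12), (-22, 21)) = 11.4018
d((-15, 12), (-19, 6)) = 7.2111
d((24, -11), (-8, -14)) = 32.1403
d((24, -11), (29, 27)) = 38.3275
d((24, -11), (-22, 21)) = 56.0357
d((24, -11), (-19, 6)) = 46.2385
d((-8, -14), (29, 27)) = 55.2268
d((-8, -14), (-22, 21)) = 37.6962
d((-8, -14), (-19, 6)) = 22.8254
d((29, 27), (-22, 21)) = 51.3517
d((29, 27), (-19, 6)) = 52.3927
d((-22, 21), (-19, 6)) = 15.2971

Closest pair: (-23, 27) and (-22, 21) with distance 6.0828

The closest pair is (-23, 27) and (-22, 21) with Euclidean distance 6.0828. For 8 points, brute-force pairwise comparison is shown above. For large n, the divide-and-conquer algorithm (sort by x, recurse on halves, check the dividing strip) achieves O(n log n).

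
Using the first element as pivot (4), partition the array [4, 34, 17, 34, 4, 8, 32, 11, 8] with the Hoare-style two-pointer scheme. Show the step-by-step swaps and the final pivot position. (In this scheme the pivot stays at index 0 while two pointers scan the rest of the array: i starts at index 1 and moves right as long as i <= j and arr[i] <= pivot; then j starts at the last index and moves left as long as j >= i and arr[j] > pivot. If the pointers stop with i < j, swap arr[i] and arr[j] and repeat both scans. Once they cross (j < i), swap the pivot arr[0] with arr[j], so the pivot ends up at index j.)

Hoare-style two-pointer partition with pivot = 4:

Initial array: [4, 34, 17, 34, 4, 8, 32, 11, 8]

Pointers start at i = 1, j = 8.
i stops at index 1 (arr[1]=34 > 4), j stops at index 4 (arr[4]=4 <= 4): swap arr[1] and arr[4], array becomes [4, 4, 17, 34, 34, 8, 32, 11, 8]
i ends at 2, j ends at 1: the pointers have crossed (j < i), so scanning stops.

Swap pivot arr[0] with arr[1] to place pivot at position 1: [4, 4, 17, 34, 34, 8, 32, 11, 8]
Pivot position: 1

After partitioning with pivot 4, the array becomes [4, 4, 17, 34, 34, 8, 32, 11, 8]. The pivot is placed at index 1. All elements to the left of the pivot are <= 4, and all elements to the right are > 4.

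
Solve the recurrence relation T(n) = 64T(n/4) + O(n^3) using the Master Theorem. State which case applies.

Master Theorem for T(n) = 64T(n/4) + O(n^3):

a = 64, b = 4, c = 3
log_b(a) = log_4(64) = 3.0000

Case 2: c = 3 = log_4(64) = 3.0000
T(n) = O(n^3 log n) = O(n^3 log n)

For T(n) = 64T(n/4) + O(n^3): log_4(64) = 3.0000. This is Case 2 of the Master Theorem (c = log_b(a), equal work at all levels), giving O(n^3 log n).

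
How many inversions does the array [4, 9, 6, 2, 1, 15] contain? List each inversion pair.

Finding inversions in [4, 9, 6, 2, 1, 15]:

(0, 3): arr[0]=4 > arr[3]=2
(0, 4): arr[0]=4 > arr[4]=1
(1, 2): arr[1]=9 > arr[2]=6
(1, 3): arr[1]=9 > arr[3]=2
(1, 4): arr[1]=9 > arr[4]=1
(2, 3): arr[2]=6 > arr[3]=2
(2, 4): arr[2]=6 > arr[4]=1
(3, 4): arr[3]=2 > arr[4]=1

Total inversions: 8

The array has 8 inversion(s): (0,3), (0,4), (1,2), (1,3), (1,4), (2,3), (2,4), (3,4). Each pair (i,j) satisfies i < j and arr[i] > arr[j].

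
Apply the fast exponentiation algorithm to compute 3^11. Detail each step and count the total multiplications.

Computing 3^11 by squaring (build up from 3^1; each line after the first costs one multiplication):

3^1 = 3
3^2 = (3^1)^2 = 3^2 = 9
3^4 = (3^2)^2 = 9^2 = 81
3^5 = 3 * 3^4 = 3 * 81 = 243
3^10 = (3^5)^2 = 243^2 = 59049
3^11 = 3 * 3^10 = 3 * 59049 = 177147

Result: 177147
Multiplications needed: 5 (5 lines after 3^1)

3^11 = 177147. Using exponentiation by squaring, this requires 5 multiplications. The key idea: if the exponent is even, square the half-power; if odd, multiply by the base once.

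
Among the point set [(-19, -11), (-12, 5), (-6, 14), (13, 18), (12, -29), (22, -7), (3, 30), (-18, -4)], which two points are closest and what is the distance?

Computing all pairwise distances among 8 points:

d((-19, -11), (-12, 5)) = 17.4642
d((-19, -11), (-6, 14)) = 28.178
d((-19, -11), (13, 18)) = 43.1856
d((-19, -11), (12, -29)) = 35.8469
d((-19, -11), (22, -7)) = 41.1947
d((-19, -11), (3, 30)) = 46.5296
d((-19, -11), (-18, -4)) = 7.0711 <-- minimum
d((-12, 5), (-6, 14)) = 10.8167
d((-12, 5), (13, 18)) = 28.178
d((-12, 5), (12, -29)) = 41.6173
d((-12, 5), (22, -7)) = 36.0555
d((-12, 5), (3, 30)) = 29.1548
d((-12, 5), (-18, -4)) = 10.8167
d((-6, 14), (13, 18)) = 19.4165
d((-6, 14), (12, -29)) = 46.6154
d((-6, 14), (22, -7)) = 35.0
d((-6, 14), (3, 30)) = 18.3576
d((-6, 14), (-18, -4)) = 21.6333
d((13, 18), (12, -29)) = 47.0106
d((13, 18), (22, -7)) = 26.5707
d((13, 18), (3, 30)) = 15.6205
d((13, 18), (-18, -4)) = 38.0132
d((12, -29), (22, -7)) = 24.1661
d((12, -29), (3, 30)) = 59.6825
d((12, -29), (-18, -4)) = 39.0512
d((22, -7), (3, 30)) = 41.5933
d((22, -7), (-18, -4)) = 40.1123
d((3, 30), (-18, -4)) = 39.9625

Closest pair: (-19, -11) and (-18, -4) with distance 7.0711

The closest pair is (-19, -11) and (-18, -4) with Euclidean distance 7.0711. For 8 points, brute-force pairwise comparison is shown above. For large n, the divide-and-conquer algorithm (sort by x, recurse on halves, check the dividing strip) achieves O(n log n).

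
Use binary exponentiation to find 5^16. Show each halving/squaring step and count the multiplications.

Computing 5^16 by squaring (build up from 5^1; each line after the first costs one multiplication):

5^1 = 5
5^2 = (5^1)^2 = 5^2 = 25
5^4 = (5^2)^2 = 25^2 = 625
5^8 = (5^4)^2 = 625^2 = 390625
5^16 = (5^8)^2 = 390625^2 = 152587890625

Result: 152587890625
Multiplications needed: 4 (4 lines after 5^1)

5^16 = 152587890625. Using exponentiation by squaring, this requires 4 multiplications. The key idea: if the exponent is even, square the half-power; if odd, multiply by the base once.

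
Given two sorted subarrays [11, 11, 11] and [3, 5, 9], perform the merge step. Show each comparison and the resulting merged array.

Merging process:

Compare 11 vs 3: take 3 from right. Merged: [3]
Compare 11 vs 5: take 5 from right. Merged: [3, 5]
Compare 11 vs 9: take 9 from right. Merged: [3, 5, 9]
Append remaining from left: [11, 11, 11]. Merged: [3, 5, 9, 11, 11, 11]

Final merged array: [3, 5, 9, 11, 11, 11]
Total comparisons: 3

The merged array is [3, 5, 9, 11, 11, 11], requiring 3 comparisons. The merge step runs in O(n) time where n is the total number of elements.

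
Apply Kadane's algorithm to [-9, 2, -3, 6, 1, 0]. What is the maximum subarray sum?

Using Kadane's algorithm on [-9, 2, -3, 6, 1, 0]:

Scanning through the array:
Position 1 (value 2): max_ending_here = 2, max_so_far = 2
Position 2 (value -3): max_ending_here = -1, max_so_far = 2
Position 3 (value 6): max_ending_here = 6, max_so_far = 6
Position 4 (value 1): max_ending_here = 7, max_so_far = 7
Position 5 (value 0): max_ending_here = 7, max_so_far = 7

Maximum subarray: [6, 1]
Maximum sum: 7

The maximum subarray is [6, 1] with sum 7. This subarray runs from index 3 to index 4.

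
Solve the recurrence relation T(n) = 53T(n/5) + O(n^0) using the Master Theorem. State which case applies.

Master Theorem for T(n) = 53T(n/5) + O(n^0):

a = 53, b = 5, c = 0
log_b(a) = log_5(53) = 2.4669

Case 1: c = 0 < log_5(53) = 2.4669
T(n) = O(n^(log_5 53))

For T(n) = 53T(n/5) + O(n^0): log_5(53) = 2.4669. This is Case 1 of the Master Theorem (c < log_b(a), work dominated by leaves), giving O(n^(log_5 53)).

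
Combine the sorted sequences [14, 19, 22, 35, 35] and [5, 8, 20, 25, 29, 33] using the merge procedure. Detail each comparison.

Merging process:

Compare 14 vs 5: take 5 from right. Merged: [5]
Compare 14 vs 8: take 8 from right. Merged: [5, 8]
Compare 14 vs 20: take 14 from left. Merged: [5, 8, 14]
Compare 19 vs 20: take 19 from left. Merged: [5, 8, 14, 19]
Compare 22 vs 20: take 20 from right. Merged: [5, 8, 14, 19, 20]
Compare 22 vs 25: take 22 from left. Merged: [5, 8, 14, 19, 20, 22]
Compare 35 vs 25: take 25 from right. Merged: [5, 8, 14, 19, 20, 22, 25]
Compare 35 vs 29: take 29 from right. Merged: [5, 8, 14, 19, 20, 22, 25, 29]
Compare 35 vs 33: take 33 from right. Merged: [5, 8, 14, 19, 20, 22, 25, 29, 33]
Append remaining from left: [35, 35]. Merged: [5, 8, 14, 19, 20, 22, 25, 29, 33, 35, 35]

Final merged array: [5, 8, 14, 19, 20, 22, 25, 29, 33, 35, 35]
Total comparisons: 9

The merged array is [5, 8, 14, 19, 20, 22, 25, 29, 33, 35, 35], requiring 9 comparisons. The merge step runs in O(n) time where n is the total number of elements.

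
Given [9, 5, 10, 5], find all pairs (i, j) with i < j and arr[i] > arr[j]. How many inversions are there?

Finding inversions in [9, 5, 10, 5]:

(0, 1): arr[0]=9 > arr[1]=5
(0, 3): arr[0]=9 > arr[3]=5
(2, 3): arr[2]=10 > arr[3]=5

Total inversions: 3

The array has 3 inversion(s): (0,1), (0,3), (2,3). Each pair (i,j) satisfies i < j and arr[i] > arr[j].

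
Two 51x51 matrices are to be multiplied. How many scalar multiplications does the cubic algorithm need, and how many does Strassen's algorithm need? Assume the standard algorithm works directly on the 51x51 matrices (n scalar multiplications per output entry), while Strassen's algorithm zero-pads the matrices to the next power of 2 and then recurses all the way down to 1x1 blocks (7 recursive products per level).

Matrix multiplication for 51x51 matrices:

Strassen's algorithm requires power-of-2 dimensions. Pad 51x51 to 64x64 (next power of 2).

Standard algorithm: 51^3 = 132651 multiplications
Strassen's algorithm: 7^(log2(64)) = 7^6 = 117649 multiplications
Savings: 132651 - 117649 = 15002 multiplications

Standard: 132651 multiplications (51^3). Strassen: 117649 multiplications (7^6, after padding to 64x64). Strassen reduces 8 recursive multiplications to 7 at each level.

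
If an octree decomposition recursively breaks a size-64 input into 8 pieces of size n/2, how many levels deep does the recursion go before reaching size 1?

For divide and conquer with division factor 2:

Problem sizes at each level:
Level 0: 64
Level 1: 32
Level 2: 16
Level 3: 8
Level 4: 4
Level 5: 2
Level 6: 1

The root is level 0 and the size-1 base case is level 6 (the tree spans levels 0 through 6, i.e. 7 levels counting the root), so the depth is the number of divisions: log_2(64) = 6

The recursion tree depth is log_2(64) = 6. At each level, the problem size is divided by 2, so it takes 6 divisions to reduce to a base case of size 1. The algorithm makes 8 recursive calls at each level.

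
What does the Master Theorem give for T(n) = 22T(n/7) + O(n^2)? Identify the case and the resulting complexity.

Master Theorem for T(n) = 22T(n/7) + O(n^2):

a = 22, b = 7, c = 2
log_b(a) = log_7(22) = 1.5885

Case 3: c = 2 > log_7(22) = 1.5885
T(n) = O(n^2) = O(n^2)

For T(n) = 22T(n/7) + O(n^2): log_7(22) = 1.5885. This is Case 3 of the Master Theorem (c > log_b(a), work dominated by root), giving O(n^2).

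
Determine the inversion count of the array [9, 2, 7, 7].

Finding inversions in [9, 2, 7, 7]:

(0, 1): arr[0]=9 > arr[1]=2
(0, 2): arr[0]=9 > arr[2]=7
(0, 3): arr[0]=9 > arr[3]=7

Total inversions: 3

The array has 3 inversion(s): (0,1), (0,2), (0,3). Each pair (i,j) satisfies i < j and arr[i] > arr[j].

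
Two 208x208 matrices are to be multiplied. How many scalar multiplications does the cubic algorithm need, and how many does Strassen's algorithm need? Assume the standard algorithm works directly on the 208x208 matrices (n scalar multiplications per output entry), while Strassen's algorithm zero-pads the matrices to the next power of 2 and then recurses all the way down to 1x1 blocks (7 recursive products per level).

Matrix multiplication for 208x208 matrices:

Strassen's algorithm requires power-of-2 dimensions. Pad 208x208 to 256x256 (next power of 2).

Standard algorithm: 208^3 = 8998912 multiplications
Strassen's algorithm: 7^(log2(256)) = 7^8 = 5764801 multiplications
Savings: 8998912 - 5764801 = 3234111 multiplications

Standard: 8998912 multiplications (208^3). Strassen: 5764801 multiplications (7^8, after padding to 256x256). Strassen reduces 8 recursive multiplications to 7 at each level.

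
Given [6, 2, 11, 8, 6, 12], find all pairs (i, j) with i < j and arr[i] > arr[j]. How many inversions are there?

Finding inversions in [6, 2, 11, 8, 6, 12]:

(0, 1): arr[0]=6 > arr[1]=2
(2, 3): arr[2]=11 > arr[3]=8
(2, 4): arr[2]=11 > arr[4]=6
(3, 4): arr[3]=8 > arr[4]=6

Total inversions: 4

The array has 4 inversion(s): (0,1), (2,3), (2,4), (3,4). Each pair (i,j) satisfies i < j and arr[i] > arr[j].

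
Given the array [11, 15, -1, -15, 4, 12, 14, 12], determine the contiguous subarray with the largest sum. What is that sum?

Using Kadane's algorithm on [11, 15, -1, -15, 4, 12, 14, 12]:

Scanning through the array:
Position 1 (value 15): max_ending_here = 26, max_so_far = 26
Position 2 (value -1): max_ending_here = 25, max_so_far = 26
Position 3 (value -15): max_ending_here = 10, max_so_far = 26
Position 4 (value 4): max_ending_here = 14, max_so_far = 26
Position 5 (value 12): max_ending_here = 26, max_so_far = 26
Position 6 (value 14): max_ending_here = 40, max_so_far = 40
Position 7 (value 12): max_ending_here = 52, max_so_far = 52

Maximum subarray: [11, 15, -1, -15, 4, 12, 14, 12]
Maximum sum: 52

The maximum subarray is [11, 15, -1, -15, 4, 12, 14, 12] with sum 52. This subarray runs from index 0 to index 7.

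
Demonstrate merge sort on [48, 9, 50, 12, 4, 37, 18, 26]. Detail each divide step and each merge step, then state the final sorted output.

Merge sort trace:

Split: [48, 9, 50, 12, 4, 37, 18, 26] -> [48, 9, 50, 12] and [4, 37, 18, 26]
  Split: [48, 9, 50, 12] -> [48, 9] and [50, 12]
    Split: [48, 9] -> [48] and [9]
    Merge: [48] + [9] -> [9, 48]
    Split: [50, 12] -> [50] and [12]
    Merge: [50] + [12] -> [12, 50]
  Merge: [9, 48] + [12, 50] -> [9, 12, 48, 50]
  Split: [4, 37, 18, 26] -> [4, 37] and [18, 26]
    Split: [4, 37] -> [4] and [37]
    Merge: [4] + [37] -> [4, 37]
    Split: [18, 26] -> [18] and [26]
    Merge: [18] + [26] -> [18, 26]
  Merge: [4, 37] + [18, 26] -> [4, 18, 26, 37]
Merge: [9, 12, 48, 50] + [4, 18, 26, 37] -> [4, 9, 12, 18, 26, 37, 48, 50]

Final sorted array: [4, 9, 12, 18, 26, 37, 48, 50]

The merge sort proceeds by recursively splitting the array and merging sorted halves.
After all merges, the sorted array is [4, 9, 12, 18, 26, 37, 48, 50].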